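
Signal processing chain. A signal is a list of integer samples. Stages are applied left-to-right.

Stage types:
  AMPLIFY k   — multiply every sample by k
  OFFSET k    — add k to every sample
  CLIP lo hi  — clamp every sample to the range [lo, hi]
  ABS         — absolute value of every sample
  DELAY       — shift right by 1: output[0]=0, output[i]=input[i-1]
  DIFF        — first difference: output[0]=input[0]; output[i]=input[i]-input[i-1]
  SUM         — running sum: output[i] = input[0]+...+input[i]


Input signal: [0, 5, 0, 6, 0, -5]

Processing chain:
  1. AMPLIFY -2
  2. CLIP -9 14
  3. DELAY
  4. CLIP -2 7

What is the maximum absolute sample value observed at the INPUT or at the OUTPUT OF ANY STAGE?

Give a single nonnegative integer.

Input: [0, 5, 0, 6, 0, -5] (max |s|=6)
Stage 1 (AMPLIFY -2): 0*-2=0, 5*-2=-10, 0*-2=0, 6*-2=-12, 0*-2=0, -5*-2=10 -> [0, -10, 0, -12, 0, 10] (max |s|=12)
Stage 2 (CLIP -9 14): clip(0,-9,14)=0, clip(-10,-9,14)=-9, clip(0,-9,14)=0, clip(-12,-9,14)=-9, clip(0,-9,14)=0, clip(10,-9,14)=10 -> [0, -9, 0, -9, 0, 10] (max |s|=10)
Stage 3 (DELAY): [0, 0, -9, 0, -9, 0] = [0, 0, -9, 0, -9, 0] -> [0, 0, -9, 0, -9, 0] (max |s|=9)
Stage 4 (CLIP -2 7): clip(0,-2,7)=0, clip(0,-2,7)=0, clip(-9,-2,7)=-2, clip(0,-2,7)=0, clip(-9,-2,7)=-2, clip(0,-2,7)=0 -> [0, 0, -2, 0, -2, 0] (max |s|=2)
Overall max amplitude: 12

Answer: 12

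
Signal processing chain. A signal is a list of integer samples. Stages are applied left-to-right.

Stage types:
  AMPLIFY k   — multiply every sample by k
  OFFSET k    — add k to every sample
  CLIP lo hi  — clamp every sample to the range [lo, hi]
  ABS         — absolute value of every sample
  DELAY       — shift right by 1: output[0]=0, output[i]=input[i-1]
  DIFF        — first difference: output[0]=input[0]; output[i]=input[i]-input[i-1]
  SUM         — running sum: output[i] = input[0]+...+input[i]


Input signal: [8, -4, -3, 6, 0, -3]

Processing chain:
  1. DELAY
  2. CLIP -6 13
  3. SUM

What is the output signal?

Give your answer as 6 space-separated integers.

Answer: 0 8 4 1 7 7

Derivation:
Input: [8, -4, -3, 6, 0, -3]
Stage 1 (DELAY): [0, 8, -4, -3, 6, 0] = [0, 8, -4, -3, 6, 0] -> [0, 8, -4, -3, 6, 0]
Stage 2 (CLIP -6 13): clip(0,-6,13)=0, clip(8,-6,13)=8, clip(-4,-6,13)=-4, clip(-3,-6,13)=-3, clip(6,-6,13)=6, clip(0,-6,13)=0 -> [0, 8, -4, -3, 6, 0]
Stage 3 (SUM): sum[0..0]=0, sum[0..1]=8, sum[0..2]=4, sum[0..3]=1, sum[0..4]=7, sum[0..5]=7 -> [0, 8, 4, 1, 7, 7]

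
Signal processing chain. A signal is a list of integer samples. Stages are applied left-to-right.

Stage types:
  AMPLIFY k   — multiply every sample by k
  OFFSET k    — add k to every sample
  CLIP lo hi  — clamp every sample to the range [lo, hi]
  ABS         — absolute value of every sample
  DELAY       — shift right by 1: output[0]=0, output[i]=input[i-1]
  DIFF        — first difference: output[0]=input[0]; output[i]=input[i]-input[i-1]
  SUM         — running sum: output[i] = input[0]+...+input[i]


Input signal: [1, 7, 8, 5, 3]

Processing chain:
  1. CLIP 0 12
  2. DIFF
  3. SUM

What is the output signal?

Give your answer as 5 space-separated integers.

Input: [1, 7, 8, 5, 3]
Stage 1 (CLIP 0 12): clip(1,0,12)=1, clip(7,0,12)=7, clip(8,0,12)=8, clip(5,0,12)=5, clip(3,0,12)=3 -> [1, 7, 8, 5, 3]
Stage 2 (DIFF): s[0]=1, 7-1=6, 8-7=1, 5-8=-3, 3-5=-2 -> [1, 6, 1, -3, -2]
Stage 3 (SUM): sum[0..0]=1, sum[0..1]=7, sum[0..2]=8, sum[0..3]=5, sum[0..4]=3 -> [1, 7, 8, 5, 3]

Answer: 1 7 8 5 3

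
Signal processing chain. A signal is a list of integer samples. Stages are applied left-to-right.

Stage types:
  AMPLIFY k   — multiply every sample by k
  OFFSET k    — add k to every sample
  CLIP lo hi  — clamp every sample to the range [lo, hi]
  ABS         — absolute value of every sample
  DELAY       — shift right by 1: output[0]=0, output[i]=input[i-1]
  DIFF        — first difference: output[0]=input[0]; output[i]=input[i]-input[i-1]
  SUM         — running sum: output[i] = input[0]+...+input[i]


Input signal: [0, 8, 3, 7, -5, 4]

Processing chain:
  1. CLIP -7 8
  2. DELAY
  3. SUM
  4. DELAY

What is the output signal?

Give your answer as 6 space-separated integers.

Answer: 0 0 0 8 11 18

Derivation:
Input: [0, 8, 3, 7, -5, 4]
Stage 1 (CLIP -7 8): clip(0,-7,8)=0, clip(8,-7,8)=8, clip(3,-7,8)=3, clip(7,-7,8)=7, clip(-5,-7,8)=-5, clip(4,-7,8)=4 -> [0, 8, 3, 7, -5, 4]
Stage 2 (DELAY): [0, 0, 8, 3, 7, -5] = [0, 0, 8, 3, 7, -5] -> [0, 0, 8, 3, 7, -5]
Stage 3 (SUM): sum[0..0]=0, sum[0..1]=0, sum[0..2]=8, sum[0..3]=11, sum[0..4]=18, sum[0..5]=13 -> [0, 0, 8, 11, 18, 13]
Stage 4 (DELAY): [0, 0, 0, 8, 11, 18] = [0, 0, 0, 8, 11, 18] -> [0, 0, 0, 8, 11, 18]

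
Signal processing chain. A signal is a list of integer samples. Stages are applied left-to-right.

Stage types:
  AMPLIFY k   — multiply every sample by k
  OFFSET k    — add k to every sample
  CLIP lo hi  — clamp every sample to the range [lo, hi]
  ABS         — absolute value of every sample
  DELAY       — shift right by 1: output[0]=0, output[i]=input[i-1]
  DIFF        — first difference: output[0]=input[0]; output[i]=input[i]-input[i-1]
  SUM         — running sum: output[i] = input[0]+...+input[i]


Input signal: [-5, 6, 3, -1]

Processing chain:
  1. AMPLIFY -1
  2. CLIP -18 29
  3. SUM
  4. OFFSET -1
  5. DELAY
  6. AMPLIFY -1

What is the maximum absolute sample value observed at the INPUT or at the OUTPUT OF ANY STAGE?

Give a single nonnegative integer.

Input: [-5, 6, 3, -1] (max |s|=6)
Stage 1 (AMPLIFY -1): -5*-1=5, 6*-1=-6, 3*-1=-3, -1*-1=1 -> [5, -6, -3, 1] (max |s|=6)
Stage 2 (CLIP -18 29): clip(5,-18,29)=5, clip(-6,-18,29)=-6, clip(-3,-18,29)=-3, clip(1,-18,29)=1 -> [5, -6, -3, 1] (max |s|=6)
Stage 3 (SUM): sum[0..0]=5, sum[0..1]=-1, sum[0..2]=-4, sum[0..3]=-3 -> [5, -1, -4, -3] (max |s|=5)
Stage 4 (OFFSET -1): 5+-1=4, -1+-1=-2, -4+-1=-5, -3+-1=-4 -> [4, -2, -5, -4] (max |s|=5)
Stage 5 (DELAY): [0, 4, -2, -5] = [0, 4, -2, -5] -> [0, 4, -2, -5] (max |s|=5)
Stage 6 (AMPLIFY -1): 0*-1=0, 4*-1=-4, -2*-1=2, -5*-1=5 -> [0, -4, 2, 5] (max |s|=5)
Overall max amplitude: 6

Answer: 6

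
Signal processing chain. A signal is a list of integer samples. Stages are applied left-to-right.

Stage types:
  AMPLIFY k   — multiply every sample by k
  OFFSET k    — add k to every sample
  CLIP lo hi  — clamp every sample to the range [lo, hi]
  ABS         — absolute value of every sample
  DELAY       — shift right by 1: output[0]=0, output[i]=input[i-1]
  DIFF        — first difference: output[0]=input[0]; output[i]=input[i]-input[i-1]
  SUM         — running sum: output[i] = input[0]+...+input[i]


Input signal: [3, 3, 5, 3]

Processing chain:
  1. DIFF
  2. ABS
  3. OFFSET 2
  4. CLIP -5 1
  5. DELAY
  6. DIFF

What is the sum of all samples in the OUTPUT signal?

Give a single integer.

Answer: 1

Derivation:
Input: [3, 3, 5, 3]
Stage 1 (DIFF): s[0]=3, 3-3=0, 5-3=2, 3-5=-2 -> [3, 0, 2, -2]
Stage 2 (ABS): |3|=3, |0|=0, |2|=2, |-2|=2 -> [3, 0, 2, 2]
Stage 3 (OFFSET 2): 3+2=5, 0+2=2, 2+2=4, 2+2=4 -> [5, 2, 4, 4]
Stage 4 (CLIP -5 1): clip(5,-5,1)=1, clip(2,-5,1)=1, clip(4,-5,1)=1, clip(4,-5,1)=1 -> [1, 1, 1, 1]
Stage 5 (DELAY): [0, 1, 1, 1] = [0, 1, 1, 1] -> [0, 1, 1, 1]
Stage 6 (DIFF): s[0]=0, 1-0=1, 1-1=0, 1-1=0 -> [0, 1, 0, 0]
Output sum: 1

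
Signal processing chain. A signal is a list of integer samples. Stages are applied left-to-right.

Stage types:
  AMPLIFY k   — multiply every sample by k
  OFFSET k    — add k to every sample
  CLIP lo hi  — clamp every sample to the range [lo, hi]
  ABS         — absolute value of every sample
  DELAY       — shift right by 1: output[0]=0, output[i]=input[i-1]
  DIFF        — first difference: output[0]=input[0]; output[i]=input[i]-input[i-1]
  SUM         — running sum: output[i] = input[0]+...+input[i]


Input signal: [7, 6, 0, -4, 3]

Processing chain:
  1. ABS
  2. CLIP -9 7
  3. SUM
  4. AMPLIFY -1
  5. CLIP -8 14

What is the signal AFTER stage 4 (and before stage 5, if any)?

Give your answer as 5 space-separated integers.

Input: [7, 6, 0, -4, 3]
Stage 1 (ABS): |7|=7, |6|=6, |0|=0, |-4|=4, |3|=3 -> [7, 6, 0, 4, 3]
Stage 2 (CLIP -9 7): clip(7,-9,7)=7, clip(6,-9,7)=6, clip(0,-9,7)=0, clip(4,-9,7)=4, clip(3,-9,7)=3 -> [7, 6, 0, 4, 3]
Stage 3 (SUM): sum[0..0]=7, sum[0..1]=13, sum[0..2]=13, sum[0..3]=17, sum[0..4]=20 -> [7, 13, 13, 17, 20]
Stage 4 (AMPLIFY -1): 7*-1=-7, 13*-1=-13, 13*-1=-13, 17*-1=-17, 20*-1=-20 -> [-7, -13, -13, -17, -20]

Answer: -7 -13 -13 -17 -20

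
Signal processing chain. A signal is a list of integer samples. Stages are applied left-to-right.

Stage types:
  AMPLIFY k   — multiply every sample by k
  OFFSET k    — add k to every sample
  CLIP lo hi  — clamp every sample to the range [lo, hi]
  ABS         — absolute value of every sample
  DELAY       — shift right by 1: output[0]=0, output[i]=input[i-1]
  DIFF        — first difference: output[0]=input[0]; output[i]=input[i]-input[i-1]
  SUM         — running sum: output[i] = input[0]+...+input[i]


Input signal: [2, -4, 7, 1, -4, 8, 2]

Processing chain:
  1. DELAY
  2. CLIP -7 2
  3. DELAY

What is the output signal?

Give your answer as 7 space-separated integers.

Answer: 0 0 2 -4 2 1 -4

Derivation:
Input: [2, -4, 7, 1, -4, 8, 2]
Stage 1 (DELAY): [0, 2, -4, 7, 1, -4, 8] = [0, 2, -4, 7, 1, -4, 8] -> [0, 2, -4, 7, 1, -4, 8]
Stage 2 (CLIP -7 2): clip(0,-7,2)=0, clip(2,-7,2)=2, clip(-4,-7,2)=-4, clip(7,-7,2)=2, clip(1,-7,2)=1, clip(-4,-7,2)=-4, clip(8,-7,2)=2 -> [0, 2, -4, 2, 1, -4, 2]
Stage 3 (DELAY): [0, 0, 2, -4, 2, 1, -4] = [0, 0, 2, -4, 2, 1, -4] -> [0, 0, 2, -4, 2, 1, -4]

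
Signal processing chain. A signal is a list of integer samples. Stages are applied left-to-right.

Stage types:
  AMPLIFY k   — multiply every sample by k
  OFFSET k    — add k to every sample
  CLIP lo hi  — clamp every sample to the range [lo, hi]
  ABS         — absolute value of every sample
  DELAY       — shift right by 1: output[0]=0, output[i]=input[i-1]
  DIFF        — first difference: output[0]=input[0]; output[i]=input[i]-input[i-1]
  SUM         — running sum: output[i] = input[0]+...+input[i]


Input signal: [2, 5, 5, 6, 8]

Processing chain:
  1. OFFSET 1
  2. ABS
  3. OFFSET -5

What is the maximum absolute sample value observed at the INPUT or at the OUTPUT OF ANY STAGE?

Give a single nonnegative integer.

Input: [2, 5, 5, 6, 8] (max |s|=8)
Stage 1 (OFFSET 1): 2+1=3, 5+1=6, 5+1=6, 6+1=7, 8+1=9 -> [3, 6, 6, 7, 9] (max |s|=9)
Stage 2 (ABS): |3|=3, |6|=6, |6|=6, |7|=7, |9|=9 -> [3, 6, 6, 7, 9] (max |s|=9)
Stage 3 (OFFSET -5): 3+-5=-2, 6+-5=1, 6+-5=1, 7+-5=2, 9+-5=4 -> [-2, 1, 1, 2, 4] (max |s|=4)
Overall max amplitude: 9

Answer: 9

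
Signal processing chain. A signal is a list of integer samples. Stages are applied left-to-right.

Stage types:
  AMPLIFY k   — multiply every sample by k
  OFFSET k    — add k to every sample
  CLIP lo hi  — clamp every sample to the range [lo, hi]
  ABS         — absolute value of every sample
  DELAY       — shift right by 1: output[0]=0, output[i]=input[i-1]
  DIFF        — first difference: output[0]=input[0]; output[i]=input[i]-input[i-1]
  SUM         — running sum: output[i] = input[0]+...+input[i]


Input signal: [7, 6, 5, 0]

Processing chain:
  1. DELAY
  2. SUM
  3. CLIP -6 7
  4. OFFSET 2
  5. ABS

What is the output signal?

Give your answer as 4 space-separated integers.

Input: [7, 6, 5, 0]
Stage 1 (DELAY): [0, 7, 6, 5] = [0, 7, 6, 5] -> [0, 7, 6, 5]
Stage 2 (SUM): sum[0..0]=0, sum[0..1]=7, sum[0..2]=13, sum[0..3]=18 -> [0, 7, 13, 18]
Stage 3 (CLIP -6 7): clip(0,-6,7)=0, clip(7,-6,7)=7, clip(13,-6,7)=7, clip(18,-6,7)=7 -> [0, 7, 7, 7]
Stage 4 (OFFSET 2): 0+2=2, 7+2=9, 7+2=9, 7+2=9 -> [2, 9, 9, 9]
Stage 5 (ABS): |2|=2, |9|=9, |9|=9, |9|=9 -> [2, 9, 9, 9]

Answer: 2 9 9 9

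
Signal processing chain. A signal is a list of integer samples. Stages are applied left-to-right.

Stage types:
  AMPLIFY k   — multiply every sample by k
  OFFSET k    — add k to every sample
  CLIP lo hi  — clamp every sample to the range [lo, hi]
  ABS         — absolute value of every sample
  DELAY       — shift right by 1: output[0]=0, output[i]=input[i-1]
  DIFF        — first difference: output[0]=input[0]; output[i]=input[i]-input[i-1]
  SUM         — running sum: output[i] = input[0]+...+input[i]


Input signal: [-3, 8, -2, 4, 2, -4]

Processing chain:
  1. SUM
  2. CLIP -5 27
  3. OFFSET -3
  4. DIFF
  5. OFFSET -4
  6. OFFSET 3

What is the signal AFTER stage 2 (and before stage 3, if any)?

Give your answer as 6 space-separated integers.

Input: [-3, 8, -2, 4, 2, -4]
Stage 1 (SUM): sum[0..0]=-3, sum[0..1]=5, sum[0..2]=3, sum[0..3]=7, sum[0..4]=9, sum[0..5]=5 -> [-3, 5, 3, 7, 9, 5]
Stage 2 (CLIP -5 27): clip(-3,-5,27)=-3, clip(5,-5,27)=5, clip(3,-5,27)=3, clip(7,-5,27)=7, clip(9,-5,27)=9, clip(5,-5,27)=5 -> [-3, 5, 3, 7, 9, 5]

Answer: -3 5 3 7 9 5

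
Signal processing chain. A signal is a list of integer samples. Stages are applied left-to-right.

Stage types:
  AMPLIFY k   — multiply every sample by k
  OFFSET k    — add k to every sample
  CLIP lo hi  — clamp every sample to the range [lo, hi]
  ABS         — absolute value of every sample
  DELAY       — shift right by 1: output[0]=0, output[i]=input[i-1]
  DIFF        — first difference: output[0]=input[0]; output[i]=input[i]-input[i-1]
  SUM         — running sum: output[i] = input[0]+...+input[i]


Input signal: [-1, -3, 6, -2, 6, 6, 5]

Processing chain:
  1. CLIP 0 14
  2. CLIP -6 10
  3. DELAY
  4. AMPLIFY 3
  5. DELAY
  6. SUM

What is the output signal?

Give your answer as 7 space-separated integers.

Answer: 0 0 0 0 18 18 36

Derivation:
Input: [-1, -3, 6, -2, 6, 6, 5]
Stage 1 (CLIP 0 14): clip(-1,0,14)=0, clip(-3,0,14)=0, clip(6,0,14)=6, clip(-2,0,14)=0, clip(6,0,14)=6, clip(6,0,14)=6, clip(5,0,14)=5 -> [0, 0, 6, 0, 6, 6, 5]
Stage 2 (CLIP -6 10): clip(0,-6,10)=0, clip(0,-6,10)=0, clip(6,-6,10)=6, clip(0,-6,10)=0, clip(6,-6,10)=6, clip(6,-6,10)=6, clip(5,-6,10)=5 -> [0, 0, 6, 0, 6, 6, 5]
Stage 3 (DELAY): [0, 0, 0, 6, 0, 6, 6] = [0, 0, 0, 6, 0, 6, 6] -> [0, 0, 0, 6, 0, 6, 6]
Stage 4 (AMPLIFY 3): 0*3=0, 0*3=0, 0*3=0, 6*3=18, 0*3=0, 6*3=18, 6*3=18 -> [0, 0, 0, 18, 0, 18, 18]
Stage 5 (DELAY): [0, 0, 0, 0, 18, 0, 18] = [0, 0, 0, 0, 18, 0, 18] -> [0, 0, 0, 0, 18, 0, 18]
Stage 6 (SUM): sum[0..0]=0, sum[0..1]=0, sum[0..2]=0, sum[0..3]=0, sum[0..4]=18, sum[0..5]=18, sum[0..6]=36 -> [0, 0, 0, 0, 18, 18, 36]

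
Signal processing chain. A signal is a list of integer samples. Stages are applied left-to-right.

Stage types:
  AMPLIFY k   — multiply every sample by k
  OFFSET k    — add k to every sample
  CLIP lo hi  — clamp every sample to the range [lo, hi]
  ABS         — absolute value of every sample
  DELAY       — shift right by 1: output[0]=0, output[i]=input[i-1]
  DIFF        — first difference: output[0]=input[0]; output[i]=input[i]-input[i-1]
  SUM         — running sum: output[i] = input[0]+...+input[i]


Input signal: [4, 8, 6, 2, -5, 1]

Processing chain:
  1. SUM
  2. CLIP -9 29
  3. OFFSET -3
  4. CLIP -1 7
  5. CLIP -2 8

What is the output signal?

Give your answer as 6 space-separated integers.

Answer: 1 7 7 7 7 7

Derivation:
Input: [4, 8, 6, 2, -5, 1]
Stage 1 (SUM): sum[0..0]=4, sum[0..1]=12, sum[0..2]=18, sum[0..3]=20, sum[0..4]=15, sum[0..5]=16 -> [4, 12, 18, 20, 15, 16]
Stage 2 (CLIP -9 29): clip(4,-9,29)=4, clip(12,-9,29)=12, clip(18,-9,29)=18, clip(20,-9,29)=20, clip(15,-9,29)=15, clip(16,-9,29)=16 -> [4, 12, 18, 20, 15, 16]
Stage 3 (OFFSET -3): 4+-3=1, 12+-3=9, 18+-3=15, 20+-3=17, 15+-3=12, 16+-3=13 -> [1, 9, 15, 17, 12, 13]
Stage 4 (CLIP -1 7): clip(1,-1,7)=1, clip(9,-1,7)=7, clip(15,-1,7)=7, clip(17,-1,7)=7, clip(12,-1,7)=7, clip(13,-1,7)=7 -> [1, 7, 7, 7, 7, 7]
Stage 5 (CLIP -2 8): clip(1,-2,8)=1, clip(7,-2,8)=7, clip(7,-2,8)=7, clip(7,-2,8)=7, clip(7,-2,8)=7, clip(7,-2,8)=7 -> [1, 7, 7, 7, 7, 7]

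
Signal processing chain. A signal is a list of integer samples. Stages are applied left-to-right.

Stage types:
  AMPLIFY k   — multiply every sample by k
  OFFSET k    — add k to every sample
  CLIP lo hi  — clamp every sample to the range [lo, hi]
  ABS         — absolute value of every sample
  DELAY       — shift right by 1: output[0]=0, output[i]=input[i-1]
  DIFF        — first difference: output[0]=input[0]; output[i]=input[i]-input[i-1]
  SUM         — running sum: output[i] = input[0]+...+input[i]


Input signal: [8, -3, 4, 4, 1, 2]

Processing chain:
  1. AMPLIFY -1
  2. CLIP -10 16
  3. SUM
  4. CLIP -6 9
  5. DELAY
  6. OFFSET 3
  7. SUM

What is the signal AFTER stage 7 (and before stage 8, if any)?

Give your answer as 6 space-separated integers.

Answer: 3 0 -2 -5 -8 -11

Derivation:
Input: [8, -3, 4, 4, 1, 2]
Stage 1 (AMPLIFY -1): 8*-1=-8, -3*-1=3, 4*-1=-4, 4*-1=-4, 1*-1=-1, 2*-1=-2 -> [-8, 3, -4, -4, -1, -2]
Stage 2 (CLIP -10 16): clip(-8,-10,16)=-8, clip(3,-10,16)=3, clip(-4,-10,16)=-4, clip(-4,-10,16)=-4, clip(-1,-10,16)=-1, clip(-2,-10,16)=-2 -> [-8, 3, -4, -4, -1, -2]
Stage 3 (SUM): sum[0..0]=-8, sum[0..1]=-5, sum[0..2]=-9, sum[0..3]=-13, sum[0..4]=-14, sum[0..5]=-16 -> [-8, -5, -9, -13, -14, -16]
Stage 4 (CLIP -6 9): clip(-8,-6,9)=-6, clip(-5,-6,9)=-5, clip(-9,-6,9)=-6, clip(-13,-6,9)=-6, clip(-14,-6,9)=-6, clip(-16,-6,9)=-6 -> [-6, -5, -6, -6, -6, -6]
Stage 5 (DELAY): [0, -6, -5, -6, -6, -6] = [0, -6, -5, -6, -6, -6] -> [0, -6, -5, -6, -6, -6]
Stage 6 (OFFSET 3): 0+3=3, -6+3=-3, -5+3=-2, -6+3=-3, -6+3=-3, -6+3=-3 -> [3, -3, -2, -3, -3, -3]
Stage 7 (SUM): sum[0..0]=3, sum[0..1]=0, sum[0..2]=-2, sum[0..3]=-5, sum[0..4]=-8, sum[0..5]=-11 -> [3, 0, -2, -5, -8, -11]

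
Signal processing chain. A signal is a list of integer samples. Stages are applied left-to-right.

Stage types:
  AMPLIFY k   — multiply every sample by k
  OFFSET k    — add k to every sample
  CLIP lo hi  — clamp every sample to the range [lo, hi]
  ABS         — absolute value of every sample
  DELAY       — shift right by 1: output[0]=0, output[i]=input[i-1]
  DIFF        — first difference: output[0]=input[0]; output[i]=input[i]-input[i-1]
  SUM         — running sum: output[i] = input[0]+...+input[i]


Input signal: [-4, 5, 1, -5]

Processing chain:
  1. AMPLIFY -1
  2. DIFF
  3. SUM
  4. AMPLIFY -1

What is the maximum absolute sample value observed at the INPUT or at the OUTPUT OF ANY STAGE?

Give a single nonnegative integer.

Input: [-4, 5, 1, -5] (max |s|=5)
Stage 1 (AMPLIFY -1): -4*-1=4, 5*-1=-5, 1*-1=-1, -5*-1=5 -> [4, -5, -1, 5] (max |s|=5)
Stage 2 (DIFF): s[0]=4, -5-4=-9, -1--5=4, 5--1=6 -> [4, -9, 4, 6] (max |s|=9)
Stage 3 (SUM): sum[0..0]=4, sum[0..1]=-5, sum[0..2]=-1, sum[0..3]=5 -> [4, -5, -1, 5] (max |s|=5)
Stage 4 (AMPLIFY -1): 4*-1=-4, -5*-1=5, -1*-1=1, 5*-1=-5 -> [-4, 5, 1, -5] (max |s|=5)
Overall max amplitude: 9

Answer: 9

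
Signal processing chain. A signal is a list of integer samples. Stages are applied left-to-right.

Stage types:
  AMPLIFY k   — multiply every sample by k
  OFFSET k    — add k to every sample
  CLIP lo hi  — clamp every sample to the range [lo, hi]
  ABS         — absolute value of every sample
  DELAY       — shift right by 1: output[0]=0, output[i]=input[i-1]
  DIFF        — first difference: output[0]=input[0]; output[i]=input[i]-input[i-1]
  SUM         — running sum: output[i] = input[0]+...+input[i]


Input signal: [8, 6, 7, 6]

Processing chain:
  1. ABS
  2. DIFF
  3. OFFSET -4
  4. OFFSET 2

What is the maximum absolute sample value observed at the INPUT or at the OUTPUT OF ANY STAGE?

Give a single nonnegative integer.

Input: [8, 6, 7, 6] (max |s|=8)
Stage 1 (ABS): |8|=8, |6|=6, |7|=7, |6|=6 -> [8, 6, 7, 6] (max |s|=8)
Stage 2 (DIFF): s[0]=8, 6-8=-2, 7-6=1, 6-7=-1 -> [8, -2, 1, -1] (max |s|=8)
Stage 3 (OFFSET -4): 8+-4=4, -2+-4=-6, 1+-4=-3, -1+-4=-5 -> [4, -6, -3, -5] (max |s|=6)
Stage 4 (OFFSET 2): 4+2=6, -6+2=-4, -3+2=-1, -5+2=-3 -> [6, -4, -1, -3] (max |s|=6)
Overall max amplitude: 8

Answer: 8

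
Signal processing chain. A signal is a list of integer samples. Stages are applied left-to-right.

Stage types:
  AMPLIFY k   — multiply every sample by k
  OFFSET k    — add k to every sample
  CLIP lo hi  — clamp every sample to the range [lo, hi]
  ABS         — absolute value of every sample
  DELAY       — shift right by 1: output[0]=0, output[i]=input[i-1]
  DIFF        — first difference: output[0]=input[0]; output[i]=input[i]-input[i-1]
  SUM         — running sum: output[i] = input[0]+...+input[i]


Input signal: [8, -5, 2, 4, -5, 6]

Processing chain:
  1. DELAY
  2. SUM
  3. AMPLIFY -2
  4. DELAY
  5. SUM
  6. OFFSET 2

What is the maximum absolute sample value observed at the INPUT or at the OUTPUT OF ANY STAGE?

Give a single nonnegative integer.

Input: [8, -5, 2, 4, -5, 6] (max |s|=8)
Stage 1 (DELAY): [0, 8, -5, 2, 4, -5] = [0, 8, -5, 2, 4, -5] -> [0, 8, -5, 2, 4, -5] (max |s|=8)
Stage 2 (SUM): sum[0..0]=0, sum[0..1]=8, sum[0..2]=3, sum[0..3]=5, sum[0..4]=9, sum[0..5]=4 -> [0, 8, 3, 5, 9, 4] (max |s|=9)
Stage 3 (AMPLIFY -2): 0*-2=0, 8*-2=-16, 3*-2=-6, 5*-2=-10, 9*-2=-18, 4*-2=-8 -> [0, -16, -6, -10, -18, -8] (max |s|=18)
Stage 4 (DELAY): [0, 0, -16, -6, -10, -18] = [0, 0, -16, -6, -10, -18] -> [0, 0, -16, -6, -10, -18] (max |s|=18)
Stage 5 (SUM): sum[0..0]=0, sum[0..1]=0, sum[0..2]=-16, sum[0..3]=-22, sum[0..4]=-32, sum[0..5]=-50 -> [0, 0, -16, -22, -32, -50] (max |s|=50)
Stage 6 (OFFSET 2): 0+2=2, 0+2=2, -16+2=-14, -22+2=-20, -32+2=-30, -50+2=-48 -> [2, 2, -14, -20, -30, -48] (max |s|=48)
Overall max amplitude: 50

Answer: 50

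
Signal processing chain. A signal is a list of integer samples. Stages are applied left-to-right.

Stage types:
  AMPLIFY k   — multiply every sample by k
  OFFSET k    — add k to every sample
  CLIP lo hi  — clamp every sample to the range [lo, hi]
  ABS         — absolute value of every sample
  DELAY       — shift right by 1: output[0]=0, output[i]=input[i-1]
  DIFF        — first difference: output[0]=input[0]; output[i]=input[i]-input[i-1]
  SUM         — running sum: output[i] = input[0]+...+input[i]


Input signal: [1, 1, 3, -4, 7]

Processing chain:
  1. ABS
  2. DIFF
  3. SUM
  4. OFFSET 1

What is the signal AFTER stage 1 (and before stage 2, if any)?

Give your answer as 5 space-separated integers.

Input: [1, 1, 3, -4, 7]
Stage 1 (ABS): |1|=1, |1|=1, |3|=3, |-4|=4, |7|=7 -> [1, 1, 3, 4, 7]

Answer: 1 1 3 4 7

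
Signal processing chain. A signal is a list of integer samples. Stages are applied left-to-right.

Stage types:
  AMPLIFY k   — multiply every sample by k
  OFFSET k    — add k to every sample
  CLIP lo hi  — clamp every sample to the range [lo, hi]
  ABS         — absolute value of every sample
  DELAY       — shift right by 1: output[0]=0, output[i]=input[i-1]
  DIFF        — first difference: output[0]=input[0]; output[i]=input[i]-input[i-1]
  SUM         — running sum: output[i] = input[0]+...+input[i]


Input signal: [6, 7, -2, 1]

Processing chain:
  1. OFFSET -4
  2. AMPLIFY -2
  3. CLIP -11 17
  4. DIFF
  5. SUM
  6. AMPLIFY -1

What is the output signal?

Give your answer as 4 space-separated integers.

Input: [6, 7, -2, 1]
Stage 1 (OFFSET -4): 6+-4=2, 7+-4=3, -2+-4=-6, 1+-4=-3 -> [2, 3, -6, -3]
Stage 2 (AMPLIFY -2): 2*-2=-4, 3*-2=-6, -6*-2=12, -3*-2=6 -> [-4, -6, 12, 6]
Stage 3 (CLIP -11 17): clip(-4,-11,17)=-4, clip(-6,-11,17)=-6, clip(12,-11,17)=12, clip(6,-11,17)=6 -> [-4, -6, 12, 6]
Stage 4 (DIFF): s[0]=-4, -6--4=-2, 12--6=18, 6-12=-6 -> [-4, -2, 18, -6]
Stage 5 (SUM): sum[0..0]=-4, sum[0..1]=-6, sum[0..2]=12, sum[0..3]=6 -> [-4, -6, 12, 6]
Stage 6 (AMPLIFY -1): -4*-1=4, -6*-1=6, 12*-1=-12, 6*-1=-6 -> [4, 6, -12, -6]

Answer: 4 6 -12 -6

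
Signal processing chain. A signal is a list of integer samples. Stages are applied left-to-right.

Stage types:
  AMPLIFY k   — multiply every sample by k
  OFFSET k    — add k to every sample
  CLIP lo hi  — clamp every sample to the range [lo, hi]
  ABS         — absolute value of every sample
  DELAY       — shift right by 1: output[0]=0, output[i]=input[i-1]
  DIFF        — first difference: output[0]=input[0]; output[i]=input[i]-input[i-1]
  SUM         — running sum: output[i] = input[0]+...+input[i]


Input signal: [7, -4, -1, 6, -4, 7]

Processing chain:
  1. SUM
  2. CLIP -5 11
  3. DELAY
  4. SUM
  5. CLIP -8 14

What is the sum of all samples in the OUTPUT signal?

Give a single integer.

Answer: 57

Derivation:
Input: [7, -4, -1, 6, -4, 7]
Stage 1 (SUM): sum[0..0]=7, sum[0..1]=3, sum[0..2]=2, sum[0..3]=8, sum[0..4]=4, sum[0..5]=11 -> [7, 3, 2, 8, 4, 11]
Stage 2 (CLIP -5 11): clip(7,-5,11)=7, clip(3,-5,11)=3, clip(2,-5,11)=2, clip(8,-5,11)=8, clip(4,-5,11)=4, clip(11,-5,11)=11 -> [7, 3, 2, 8, 4, 11]
Stage 3 (DELAY): [0, 7, 3, 2, 8, 4] = [0, 7, 3, 2, 8, 4] -> [0, 7, 3, 2, 8, 4]
Stage 4 (SUM): sum[0..0]=0, sum[0..1]=7, sum[0..2]=10, sum[0..3]=12, sum[0..4]=20, sum[0..5]=24 -> [0, 7, 10, 12, 20, 24]
Stage 5 (CLIP -8 14): clip(0,-8,14)=0, clip(7,-8,14)=7, clip(10,-8,14)=10, clip(12,-8,14)=12, clip(20,-8,14)=14, clip(24,-8,14)=14 -> [0, 7, 10, 12, 14, 14]
Output sum: 57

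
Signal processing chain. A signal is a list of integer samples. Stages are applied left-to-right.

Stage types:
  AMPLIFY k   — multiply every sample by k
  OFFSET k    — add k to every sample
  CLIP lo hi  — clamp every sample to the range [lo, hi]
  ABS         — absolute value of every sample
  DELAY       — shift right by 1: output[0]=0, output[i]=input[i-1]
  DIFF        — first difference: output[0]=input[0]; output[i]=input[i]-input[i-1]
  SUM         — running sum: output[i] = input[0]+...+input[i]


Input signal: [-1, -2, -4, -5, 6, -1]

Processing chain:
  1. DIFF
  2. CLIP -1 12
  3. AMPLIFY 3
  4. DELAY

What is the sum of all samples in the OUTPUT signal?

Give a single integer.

Answer: 21

Derivation:
Input: [-1, -2, -4, -5, 6, -1]
Stage 1 (DIFF): s[0]=-1, -2--1=-1, -4--2=-2, -5--4=-1, 6--5=11, -1-6=-7 -> [-1, -1, -2, -1, 11, -7]
Stage 2 (CLIP -1 12): clip(-1,-1,12)=-1, clip(-1,-1,12)=-1, clip(-2,-1,12)=-1, clip(-1,-1,12)=-1, clip(11,-1,12)=11, clip(-7,-1,12)=-1 -> [-1, -1, -1, -1, 11, -1]
Stage 3 (AMPLIFY 3): -1*3=-3, -1*3=-3, -1*3=-3, -1*3=-3, 11*3=33, -1*3=-3 -> [-3, -3, -3, -3, 33, -3]
Stage 4 (DELAY): [0, -3, -3, -3, -3, 33] = [0, -3, -3, -3, -3, 33] -> [0, -3, -3, -3, -3, 33]
Output sum: 21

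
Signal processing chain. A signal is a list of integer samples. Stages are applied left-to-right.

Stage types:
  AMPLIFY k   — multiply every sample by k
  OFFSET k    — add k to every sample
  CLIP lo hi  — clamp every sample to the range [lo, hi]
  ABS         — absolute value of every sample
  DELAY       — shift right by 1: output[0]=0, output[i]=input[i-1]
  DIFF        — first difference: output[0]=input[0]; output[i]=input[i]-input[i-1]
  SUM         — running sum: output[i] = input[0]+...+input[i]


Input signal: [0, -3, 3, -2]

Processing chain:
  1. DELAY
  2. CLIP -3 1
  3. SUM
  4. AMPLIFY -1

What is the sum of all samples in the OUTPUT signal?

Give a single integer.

Answer: 5

Derivation:
Input: [0, -3, 3, -2]
Stage 1 (DELAY): [0, 0, -3, 3] = [0, 0, -3, 3] -> [0, 0, -3, 3]
Stage 2 (CLIP -3 1): clip(0,-3,1)=0, clip(0,-3,1)=0, clip(-3,-3,1)=-3, clip(3,-3,1)=1 -> [0, 0, -3, 1]
Stage 3 (SUM): sum[0..0]=0, sum[0..1]=0, sum[0..2]=-3, sum[0..3]=-2 -> [0, 0, -3, -2]
Stage 4 (AMPLIFY -1): 0*-1=0, 0*-1=0, -3*-1=3, -2*-1=2 -> [0, 0, 3, 2]
Output sum: 5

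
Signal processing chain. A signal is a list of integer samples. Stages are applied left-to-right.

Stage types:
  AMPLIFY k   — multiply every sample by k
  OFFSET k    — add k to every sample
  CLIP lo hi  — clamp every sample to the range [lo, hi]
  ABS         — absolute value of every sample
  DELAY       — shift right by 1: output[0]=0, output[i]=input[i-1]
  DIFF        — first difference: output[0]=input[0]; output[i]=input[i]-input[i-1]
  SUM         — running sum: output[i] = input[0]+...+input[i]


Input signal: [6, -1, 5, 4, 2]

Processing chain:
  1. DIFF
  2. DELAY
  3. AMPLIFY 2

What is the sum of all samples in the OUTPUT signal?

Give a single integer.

Input: [6, -1, 5, 4, 2]
Stage 1 (DIFF): s[0]=6, -1-6=-7, 5--1=6, 4-5=-1, 2-4=-2 -> [6, -7, 6, -1, -2]
Stage 2 (DELAY): [0, 6, -7, 6, -1] = [0, 6, -7, 6, -1] -> [0, 6, -7, 6, -1]
Stage 3 (AMPLIFY 2): 0*2=0, 6*2=12, -7*2=-14, 6*2=12, -1*2=-2 -> [0, 12, -14, 12, -2]
Output sum: 8

Answer: 8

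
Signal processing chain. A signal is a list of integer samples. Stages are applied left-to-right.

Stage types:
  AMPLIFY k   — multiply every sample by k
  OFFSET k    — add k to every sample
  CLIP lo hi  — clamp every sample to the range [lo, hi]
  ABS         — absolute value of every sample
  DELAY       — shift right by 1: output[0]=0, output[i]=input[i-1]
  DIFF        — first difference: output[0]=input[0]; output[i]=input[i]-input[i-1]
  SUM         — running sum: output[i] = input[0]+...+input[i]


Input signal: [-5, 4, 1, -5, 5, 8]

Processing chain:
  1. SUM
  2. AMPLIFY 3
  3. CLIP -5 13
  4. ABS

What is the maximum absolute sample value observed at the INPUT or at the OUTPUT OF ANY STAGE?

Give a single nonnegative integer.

Input: [-5, 4, 1, -5, 5, 8] (max |s|=8)
Stage 1 (SUM): sum[0..0]=-5, sum[0..1]=-1, sum[0..2]=0, sum[0..3]=-5, sum[0..4]=0, sum[0..5]=8 -> [-5, -1, 0, -5, 0, 8] (max |s|=8)
Stage 2 (AMPLIFY 3): -5*3=-15, -1*3=-3, 0*3=0, -5*3=-15, 0*3=0, 8*3=24 -> [-15, -3, 0, -15, 0, 24] (max |s|=24)
Stage 3 (CLIP -5 13): clip(-15,-5,13)=-5, clip(-3,-5,13)=-3, clip(0,-5,13)=0, clip(-15,-5,13)=-5, clip(0,-5,13)=0, clip(24,-5,13)=13 -> [-5, -3, 0, -5, 0, 13] (max |s|=13)
Stage 4 (ABS): |-5|=5, |-3|=3, |0|=0, |-5|=5, |0|=0, |13|=13 -> [5, 3, 0, 5, 0, 13] (max |s|=13)
Overall max amplitude: 24

Answer: 24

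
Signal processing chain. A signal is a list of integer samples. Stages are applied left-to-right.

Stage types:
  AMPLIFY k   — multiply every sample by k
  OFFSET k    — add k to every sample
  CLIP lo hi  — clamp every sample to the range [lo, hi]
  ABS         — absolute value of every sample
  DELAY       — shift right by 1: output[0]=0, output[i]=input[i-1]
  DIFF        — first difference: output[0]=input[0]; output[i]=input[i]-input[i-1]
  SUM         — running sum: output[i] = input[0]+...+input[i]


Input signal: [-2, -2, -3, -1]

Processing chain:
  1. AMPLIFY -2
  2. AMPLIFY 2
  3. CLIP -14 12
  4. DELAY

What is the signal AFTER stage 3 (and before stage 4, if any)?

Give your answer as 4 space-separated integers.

Answer: 8 8 12 4

Derivation:
Input: [-2, -2, -3, -1]
Stage 1 (AMPLIFY -2): -2*-2=4, -2*-2=4, -3*-2=6, -1*-2=2 -> [4, 4, 6, 2]
Stage 2 (AMPLIFY 2): 4*2=8, 4*2=8, 6*2=12, 2*2=4 -> [8, 8, 12, 4]
Stage 3 (CLIP -14 12): clip(8,-14,12)=8, clip(8,-14,12)=8, clip(12,-14,12)=12, clip(4,-14,12)=4 -> [8, 8, 12, 4]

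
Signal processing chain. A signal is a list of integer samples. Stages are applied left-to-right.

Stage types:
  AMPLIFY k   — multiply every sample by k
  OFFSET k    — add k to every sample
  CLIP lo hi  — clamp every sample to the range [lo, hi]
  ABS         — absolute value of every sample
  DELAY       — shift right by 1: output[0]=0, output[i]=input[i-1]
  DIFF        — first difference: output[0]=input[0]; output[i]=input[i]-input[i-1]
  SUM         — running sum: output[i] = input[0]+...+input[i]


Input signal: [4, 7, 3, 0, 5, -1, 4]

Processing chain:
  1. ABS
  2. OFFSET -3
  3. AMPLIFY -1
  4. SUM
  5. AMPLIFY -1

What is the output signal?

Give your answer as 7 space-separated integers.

Answer: 1 5 5 2 4 2 3

Derivation:
Input: [4, 7, 3, 0, 5, -1, 4]
Stage 1 (ABS): |4|=4, |7|=7, |3|=3, |0|=0, |5|=5, |-1|=1, |4|=4 -> [4, 7, 3, 0, 5, 1, 4]
Stage 2 (OFFSET -3): 4+-3=1, 7+-3=4, 3+-3=0, 0+-3=-3, 5+-3=2, 1+-3=-2, 4+-3=1 -> [1, 4, 0, -3, 2, -2, 1]
Stage 3 (AMPLIFY -1): 1*-1=-1, 4*-1=-4, 0*-1=0, -3*-1=3, 2*-1=-2, -2*-1=2, 1*-1=-1 -> [-1, -4, 0, 3, -2, 2, -1]
Stage 4 (SUM): sum[0..0]=-1, sum[0..1]=-5, sum[0..2]=-5, sum[0..3]=-2, sum[0..4]=-4, sum[0..5]=-2, sum[0..6]=-3 -> [-1, -5, -5, -2, -4, -2, -3]
Stage 5 (AMPLIFY -1): -1*-1=1, -5*-1=5, -5*-1=5, -2*-1=2, -4*-1=4, -2*-1=2, -3*-1=3 -> [1, 5, 5, 2, 4, 2, 3]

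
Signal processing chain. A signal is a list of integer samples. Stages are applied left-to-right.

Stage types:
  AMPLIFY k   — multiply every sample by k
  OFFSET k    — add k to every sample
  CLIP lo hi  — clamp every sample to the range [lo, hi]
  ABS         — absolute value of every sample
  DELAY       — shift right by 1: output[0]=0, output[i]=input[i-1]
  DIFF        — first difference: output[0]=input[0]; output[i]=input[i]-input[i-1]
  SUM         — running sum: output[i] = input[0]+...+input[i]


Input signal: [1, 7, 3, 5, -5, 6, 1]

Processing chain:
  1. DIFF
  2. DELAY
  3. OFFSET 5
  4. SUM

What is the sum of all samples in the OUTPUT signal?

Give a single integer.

Answer: 157

Derivation:
Input: [1, 7, 3, 5, -5, 6, 1]
Stage 1 (DIFF): s[0]=1, 7-1=6, 3-7=-4, 5-3=2, -5-5=-10, 6--5=11, 1-6=-5 -> [1, 6, -4, 2, -10, 11, -5]
Stage 2 (DELAY): [0, 1, 6, -4, 2, -10, 11] = [0, 1, 6, -4, 2, -10, 11] -> [0, 1, 6, -4, 2, -10, 11]
Stage 3 (OFFSET 5): 0+5=5, 1+5=6, 6+5=11, -4+5=1, 2+5=7, -10+5=-5, 11+5=16 -> [5, 6, 11, 1, 7, -5, 16]
Stage 4 (SUM): sum[0..0]=5, sum[0..1]=11, sum[0..2]=22, sum[0..3]=23, sum[0..4]=30, sum[0..5]=25, sum[0..6]=41 -> [5, 11, 22, 23, 30, 25, 41]
Output sum: 157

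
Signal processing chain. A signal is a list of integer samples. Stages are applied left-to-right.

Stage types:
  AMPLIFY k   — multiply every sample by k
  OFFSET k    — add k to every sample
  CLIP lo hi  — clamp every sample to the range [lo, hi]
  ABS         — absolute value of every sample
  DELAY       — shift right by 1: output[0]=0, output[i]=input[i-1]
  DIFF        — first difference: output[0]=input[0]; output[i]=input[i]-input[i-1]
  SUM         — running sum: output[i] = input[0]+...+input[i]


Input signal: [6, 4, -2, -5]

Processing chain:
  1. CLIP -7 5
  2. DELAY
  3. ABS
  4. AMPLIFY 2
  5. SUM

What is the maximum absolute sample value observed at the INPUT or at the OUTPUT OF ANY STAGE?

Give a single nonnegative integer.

Input: [6, 4, -2, -5] (max |s|=6)
Stage 1 (CLIP -7 5): clip(6,-7,5)=5, clip(4,-7,5)=4, clip(-2,-7,5)=-2, clip(-5,-7,5)=-5 -> [5, 4, -2, -5] (max |s|=5)
Stage 2 (DELAY): [0, 5, 4, -2] = [0, 5, 4, -2] -> [0, 5, 4, -2] (max |s|=5)
Stage 3 (ABS): |0|=0, |5|=5, |4|=4, |-2|=2 -> [0, 5, 4, 2] (max |s|=5)
Stage 4 (AMPLIFY 2): 0*2=0, 5*2=10, 4*2=8, 2*2=4 -> [0, 10, 8, 4] (max |s|=10)
Stage 5 (SUM): sum[0..0]=0, sum[0..1]=10, sum[0..2]=18, sum[0..3]=22 -> [0, 10, 18, 22] (max |s|=22)
Overall max amplitude: 22

Answer: 22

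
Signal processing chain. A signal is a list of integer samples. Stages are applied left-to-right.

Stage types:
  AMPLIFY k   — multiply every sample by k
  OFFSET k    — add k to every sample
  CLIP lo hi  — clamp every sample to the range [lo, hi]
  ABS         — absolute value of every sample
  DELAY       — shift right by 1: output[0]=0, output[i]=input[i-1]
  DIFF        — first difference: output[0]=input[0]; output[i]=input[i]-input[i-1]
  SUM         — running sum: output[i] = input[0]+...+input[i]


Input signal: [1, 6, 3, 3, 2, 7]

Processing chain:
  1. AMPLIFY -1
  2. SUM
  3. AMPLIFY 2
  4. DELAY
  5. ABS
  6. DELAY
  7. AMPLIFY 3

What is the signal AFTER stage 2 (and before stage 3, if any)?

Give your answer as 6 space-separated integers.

Answer: -1 -7 -10 -13 -15 -22

Derivation:
Input: [1, 6, 3, 3, 2, 7]
Stage 1 (AMPLIFY -1): 1*-1=-1, 6*-1=-6, 3*-1=-3, 3*-1=-3, 2*-1=-2, 7*-1=-7 -> [-1, -6, -3, -3, -2, -7]
Stage 2 (SUM): sum[0..0]=-1, sum[0..1]=-7, sum[0..2]=-10, sum[0..3]=-13, sum[0..4]=-15, sum[0..5]=-22 -> [-1, -7, -10, -13, -15, -22]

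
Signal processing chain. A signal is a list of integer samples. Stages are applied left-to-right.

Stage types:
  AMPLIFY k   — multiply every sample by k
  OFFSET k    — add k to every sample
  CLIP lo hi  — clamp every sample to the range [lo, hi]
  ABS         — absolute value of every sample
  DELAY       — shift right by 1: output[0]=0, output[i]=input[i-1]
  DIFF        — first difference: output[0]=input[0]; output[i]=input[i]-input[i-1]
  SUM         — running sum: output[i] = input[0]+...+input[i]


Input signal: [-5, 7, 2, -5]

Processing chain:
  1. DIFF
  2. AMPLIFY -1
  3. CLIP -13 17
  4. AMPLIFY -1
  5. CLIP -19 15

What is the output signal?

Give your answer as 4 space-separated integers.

Input: [-5, 7, 2, -5]
Stage 1 (DIFF): s[0]=-5, 7--5=12, 2-7=-5, -5-2=-7 -> [-5, 12, -5, -7]
Stage 2 (AMPLIFY -1): -5*-1=5, 12*-1=-12, -5*-1=5, -7*-1=7 -> [5, -12, 5, 7]
Stage 3 (CLIP -13 17): clip(5,-13,17)=5, clip(-12,-13,17)=-12, clip(5,-13,17)=5, clip(7,-13,17)=7 -> [5, -12, 5, 7]
Stage 4 (AMPLIFY -1): 5*-1=-5, -12*-1=12, 5*-1=-5, 7*-1=-7 -> [-5, 12, -5, -7]
Stage 5 (CLIP -19 15): clip(-5,-19,15)=-5, clip(12,-19,15)=12, clip(-5,-19,15)=-5, clip(-7,-19,15)=-7 -> [-5, 12, -5, -7]

Answer: -5 12 -5 -7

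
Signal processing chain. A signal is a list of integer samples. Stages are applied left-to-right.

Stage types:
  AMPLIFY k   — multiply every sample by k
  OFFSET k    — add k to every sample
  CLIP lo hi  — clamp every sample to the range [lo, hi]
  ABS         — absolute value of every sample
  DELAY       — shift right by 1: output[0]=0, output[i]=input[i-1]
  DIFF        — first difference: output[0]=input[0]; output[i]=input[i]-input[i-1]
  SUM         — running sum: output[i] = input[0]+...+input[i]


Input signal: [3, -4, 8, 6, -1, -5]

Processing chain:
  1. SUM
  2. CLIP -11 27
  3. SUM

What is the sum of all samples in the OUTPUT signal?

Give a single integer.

Answer: 111

Derivation:
Input: [3, -4, 8, 6, -1, -5]
Stage 1 (SUM): sum[0..0]=3, sum[0..1]=-1, sum[0..2]=7, sum[0..3]=13, sum[0..4]=12, sum[0..5]=7 -> [3, -1, 7, 13, 12, 7]
Stage 2 (CLIP -11 27): clip(3,-11,27)=3, clip(-1,-11,27)=-1, clip(7,-11,27)=7, clip(13,-11,27)=13, clip(12,-11,27)=12, clip(7,-11,27)=7 -> [3, -1, 7, 13, 12, 7]
Stage 3 (SUM): sum[0..0]=3, sum[0..1]=2, sum[0..2]=9, sum[0..3]=22, sum[0..4]=34, sum[0..5]=41 -> [3, 2, 9, 22, 34, 41]
Output sum: 111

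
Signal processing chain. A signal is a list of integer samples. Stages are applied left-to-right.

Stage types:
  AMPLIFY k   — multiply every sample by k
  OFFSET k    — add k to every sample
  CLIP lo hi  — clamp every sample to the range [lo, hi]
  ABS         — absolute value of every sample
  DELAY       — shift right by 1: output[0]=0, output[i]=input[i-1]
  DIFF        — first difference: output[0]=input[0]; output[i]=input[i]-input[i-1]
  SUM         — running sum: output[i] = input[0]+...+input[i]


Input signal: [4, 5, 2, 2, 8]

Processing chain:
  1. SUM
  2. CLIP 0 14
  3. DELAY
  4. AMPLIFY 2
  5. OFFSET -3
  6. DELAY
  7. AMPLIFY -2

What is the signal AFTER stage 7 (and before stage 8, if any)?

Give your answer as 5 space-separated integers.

Answer: 0 6 -10 -30 -38

Derivation:
Input: [4, 5, 2, 2, 8]
Stage 1 (SUM): sum[0..0]=4, sum[0..1]=9, sum[0..2]=11, sum[0..3]=13, sum[0..4]=21 -> [4, 9, 11, 13, 21]
Stage 2 (CLIP 0 14): clip(4,0,14)=4, clip(9,0,14)=9, clip(11,0,14)=11, clip(13,0,14)=13, clip(21,0,14)=14 -> [4, 9, 11, 13, 14]
Stage 3 (DELAY): [0, 4, 9, 11, 13] = [0, 4, 9, 11, 13] -> [0, 4, 9, 11, 13]
Stage 4 (AMPLIFY 2): 0*2=0, 4*2=8, 9*2=18, 11*2=22, 13*2=26 -> [0, 8, 18, 22, 26]
Stage 5 (OFFSET -3): 0+-3=-3, 8+-3=5, 18+-3=15, 22+-3=19, 26+-3=23 -> [-3, 5, 15, 19, 23]
Stage 6 (DELAY): [0, -3, 5, 15, 19] = [0, -3, 5, 15, 19] -> [0, -3, 5, 15, 19]
Stage 7 (AMPLIFY -2): 0*-2=0, -3*-2=6, 5*-2=-10, 15*-2=-30, 19*-2=-38 -> [0, 6, -10, -30, -38]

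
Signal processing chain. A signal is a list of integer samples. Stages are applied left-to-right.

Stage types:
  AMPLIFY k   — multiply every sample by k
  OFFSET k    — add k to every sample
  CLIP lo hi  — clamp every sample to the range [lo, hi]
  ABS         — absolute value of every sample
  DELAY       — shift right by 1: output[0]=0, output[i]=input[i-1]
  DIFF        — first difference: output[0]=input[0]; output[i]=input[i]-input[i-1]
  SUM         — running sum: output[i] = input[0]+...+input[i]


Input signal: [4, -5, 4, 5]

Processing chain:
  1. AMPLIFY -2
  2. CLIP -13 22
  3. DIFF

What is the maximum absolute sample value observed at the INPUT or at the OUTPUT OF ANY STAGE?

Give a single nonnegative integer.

Input: [4, -5, 4, 5] (max |s|=5)
Stage 1 (AMPLIFY -2): 4*-2=-8, -5*-2=10, 4*-2=-8, 5*-2=-10 -> [-8, 10, -8, -10] (max |s|=10)
Stage 2 (CLIP -13 22): clip(-8,-13,22)=-8, clip(10,-13,22)=10, clip(-8,-13,22)=-8, clip(-10,-13,22)=-10 -> [-8, 10, -8, -10] (max |s|=10)
Stage 3 (DIFF): s[0]=-8, 10--8=18, -8-10=-18, -10--8=-2 -> [-8, 18, -18, -2] (max |s|=18)
Overall max amplitude: 18

Answer: 18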